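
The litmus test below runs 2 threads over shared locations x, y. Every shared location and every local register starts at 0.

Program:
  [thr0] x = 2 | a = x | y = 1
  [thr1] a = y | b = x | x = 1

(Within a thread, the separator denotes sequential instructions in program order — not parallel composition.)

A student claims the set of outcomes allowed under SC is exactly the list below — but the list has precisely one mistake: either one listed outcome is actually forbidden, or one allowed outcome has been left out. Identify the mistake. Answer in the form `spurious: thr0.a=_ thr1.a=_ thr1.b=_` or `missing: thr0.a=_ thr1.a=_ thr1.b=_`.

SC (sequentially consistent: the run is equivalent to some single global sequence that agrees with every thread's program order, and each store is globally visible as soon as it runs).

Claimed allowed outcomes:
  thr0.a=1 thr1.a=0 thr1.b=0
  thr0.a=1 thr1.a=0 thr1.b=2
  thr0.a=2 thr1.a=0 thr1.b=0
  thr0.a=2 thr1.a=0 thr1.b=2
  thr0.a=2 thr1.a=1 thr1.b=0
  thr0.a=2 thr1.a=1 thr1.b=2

outcome vector order: (thr0.a,thr1.a,thr1.b)
SC: 5 outcomes — {(1,0,0), (1,0,2), (2,0,0), (2,0,2), (2,1,2)}
claimed∖SC = {(2,1,0)}

spurious: thr0.a=2 thr1.a=1 thr1.b=0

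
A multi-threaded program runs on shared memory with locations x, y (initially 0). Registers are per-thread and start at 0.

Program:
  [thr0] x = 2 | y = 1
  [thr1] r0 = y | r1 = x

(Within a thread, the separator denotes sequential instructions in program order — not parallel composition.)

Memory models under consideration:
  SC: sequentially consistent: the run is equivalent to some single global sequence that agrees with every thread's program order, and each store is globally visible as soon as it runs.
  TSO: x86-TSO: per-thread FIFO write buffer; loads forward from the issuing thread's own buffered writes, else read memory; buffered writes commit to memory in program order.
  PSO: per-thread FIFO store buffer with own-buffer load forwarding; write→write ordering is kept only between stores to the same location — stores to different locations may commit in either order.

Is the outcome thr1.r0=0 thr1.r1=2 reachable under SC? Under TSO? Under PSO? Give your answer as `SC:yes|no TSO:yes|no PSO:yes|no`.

SC:yes TSO:yes PSO:yes

outcome vector order: (thr1.r0,thr1.r1)
SC (3): (0,0); (0,2); (1,2)
TSO (3): (0,0); (0,2); (1,2)
PSO (4): (0,0); (0,2); (1,0); (1,2)
target (0,2) ∈ {SC,TSO,PSO}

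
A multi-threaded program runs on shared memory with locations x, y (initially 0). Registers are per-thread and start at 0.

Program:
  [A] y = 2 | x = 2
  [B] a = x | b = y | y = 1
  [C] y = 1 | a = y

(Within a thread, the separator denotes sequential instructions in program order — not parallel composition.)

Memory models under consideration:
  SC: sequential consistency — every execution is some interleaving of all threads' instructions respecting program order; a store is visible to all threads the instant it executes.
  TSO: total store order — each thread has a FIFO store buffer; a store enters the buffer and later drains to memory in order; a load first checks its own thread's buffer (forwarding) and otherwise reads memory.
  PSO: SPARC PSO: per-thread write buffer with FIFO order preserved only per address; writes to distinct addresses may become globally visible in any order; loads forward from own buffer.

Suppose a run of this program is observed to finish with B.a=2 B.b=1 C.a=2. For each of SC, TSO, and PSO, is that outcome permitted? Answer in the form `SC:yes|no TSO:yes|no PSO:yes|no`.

outcome vector order: (B.a,B.b,C.a)
[SC] allowed = {(0,0,1) (0,0,2) (0,1,1) (0,1,2) (0,2,1) (0,2,2) (2,1,1) (2,2,1) (2,2,2)}
[TSO] allowed = {(0,0,1) (0,0,2) (0,1,1) (0,1,2) (0,2,1) (0,2,2) (2,1,1) (2,2,1) (2,2,2)}
[PSO] allowed = {(0,0,1) (0,0,2) (0,1,1) (0,1,2) (0,2,1) (0,2,2) (2,0,1) (2,0,2) (2,1,1) (2,1,2) (2,2,1) (2,2,2)}
target (2,1,2) ∈ {PSO}

SC:no TSO:no PSO:yes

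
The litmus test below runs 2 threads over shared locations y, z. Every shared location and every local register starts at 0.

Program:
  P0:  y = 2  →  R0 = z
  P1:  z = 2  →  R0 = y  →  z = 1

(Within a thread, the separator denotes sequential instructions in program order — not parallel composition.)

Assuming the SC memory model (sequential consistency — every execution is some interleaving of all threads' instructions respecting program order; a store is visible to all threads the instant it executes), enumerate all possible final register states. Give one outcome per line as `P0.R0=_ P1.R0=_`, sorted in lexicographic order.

P0.R0=0 P1.R0=2
P0.R0=1 P1.R0=0
P0.R0=1 P1.R0=2
P0.R0=2 P1.R0=0
P0.R0=2 P1.R0=2

outcome vector order: (P0.R0,P1.R0)
|SC outcomes| = 5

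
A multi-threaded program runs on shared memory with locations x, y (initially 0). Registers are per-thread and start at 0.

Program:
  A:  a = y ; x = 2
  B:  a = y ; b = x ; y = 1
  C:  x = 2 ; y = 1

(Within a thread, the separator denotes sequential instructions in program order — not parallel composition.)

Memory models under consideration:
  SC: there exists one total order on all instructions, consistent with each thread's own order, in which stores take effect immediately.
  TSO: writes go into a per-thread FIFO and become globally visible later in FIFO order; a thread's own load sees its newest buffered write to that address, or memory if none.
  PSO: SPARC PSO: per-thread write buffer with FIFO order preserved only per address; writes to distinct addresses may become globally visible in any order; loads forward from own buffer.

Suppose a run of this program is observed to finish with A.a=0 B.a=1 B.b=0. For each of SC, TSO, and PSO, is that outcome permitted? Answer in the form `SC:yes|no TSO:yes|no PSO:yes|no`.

SC:no TSO:no PSO:yes

outcome vector order: (A.a,B.a,B.b)
under SC → 0/0/0, 0/0/2, 0/1/2, 1/0/0, 1/0/2, 1/1/2
under TSO → 0/0/0, 0/0/2, 0/1/2, 1/0/0, 1/0/2, 1/1/2
under PSO → 0/0/0, 0/0/2, 0/1/0, 0/1/2, 1/0/0, 1/0/2, 1/1/0, 1/1/2
target 0/1/0 ∈ {PSO}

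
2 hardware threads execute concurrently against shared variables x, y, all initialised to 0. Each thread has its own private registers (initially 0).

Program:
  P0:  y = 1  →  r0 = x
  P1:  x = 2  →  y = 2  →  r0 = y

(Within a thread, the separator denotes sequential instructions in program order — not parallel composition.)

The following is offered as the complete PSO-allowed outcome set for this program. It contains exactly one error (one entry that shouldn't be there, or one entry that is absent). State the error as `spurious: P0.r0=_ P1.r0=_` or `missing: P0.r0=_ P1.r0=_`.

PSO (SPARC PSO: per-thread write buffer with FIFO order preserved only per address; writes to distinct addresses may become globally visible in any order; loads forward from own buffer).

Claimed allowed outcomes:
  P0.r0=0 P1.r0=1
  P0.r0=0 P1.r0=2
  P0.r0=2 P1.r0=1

missing: P0.r0=2 P1.r0=2

outcome vector order: (P0.r0,P1.r0)
PSO: 4 outcomes — {0/1, 0/2, 2/1, 2/2}
PSO∖claimed = {2/2}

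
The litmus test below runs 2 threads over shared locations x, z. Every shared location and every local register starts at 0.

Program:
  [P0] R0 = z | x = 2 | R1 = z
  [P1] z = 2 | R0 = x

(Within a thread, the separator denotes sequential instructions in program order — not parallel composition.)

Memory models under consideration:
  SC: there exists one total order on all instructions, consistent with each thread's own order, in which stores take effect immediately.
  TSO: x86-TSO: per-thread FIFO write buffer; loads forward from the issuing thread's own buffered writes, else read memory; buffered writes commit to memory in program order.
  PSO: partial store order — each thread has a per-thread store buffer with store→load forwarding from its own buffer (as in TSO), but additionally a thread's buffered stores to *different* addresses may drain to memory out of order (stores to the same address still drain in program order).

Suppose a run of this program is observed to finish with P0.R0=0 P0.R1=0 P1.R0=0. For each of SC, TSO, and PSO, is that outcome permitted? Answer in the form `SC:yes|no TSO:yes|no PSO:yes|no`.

outcome vector order: (P0.R0,P0.R1,P1.R0)
SC: 5 outcomes — {(0,0,2); (0,2,0); (0,2,2); (2,2,0); (2,2,2)}
TSO: 6 outcomes — {(0,0,0); (0,0,2); (0,2,0); (0,2,2); (2,2,0); (2,2,2)}
PSO: 6 outcomes — {(0,0,0); (0,0,2); (0,2,0); (0,2,2); (2,2,0); (2,2,2)}
target (0,0,0) ∈ {TSO,PSO}

SC:no TSO:yes PSO:yes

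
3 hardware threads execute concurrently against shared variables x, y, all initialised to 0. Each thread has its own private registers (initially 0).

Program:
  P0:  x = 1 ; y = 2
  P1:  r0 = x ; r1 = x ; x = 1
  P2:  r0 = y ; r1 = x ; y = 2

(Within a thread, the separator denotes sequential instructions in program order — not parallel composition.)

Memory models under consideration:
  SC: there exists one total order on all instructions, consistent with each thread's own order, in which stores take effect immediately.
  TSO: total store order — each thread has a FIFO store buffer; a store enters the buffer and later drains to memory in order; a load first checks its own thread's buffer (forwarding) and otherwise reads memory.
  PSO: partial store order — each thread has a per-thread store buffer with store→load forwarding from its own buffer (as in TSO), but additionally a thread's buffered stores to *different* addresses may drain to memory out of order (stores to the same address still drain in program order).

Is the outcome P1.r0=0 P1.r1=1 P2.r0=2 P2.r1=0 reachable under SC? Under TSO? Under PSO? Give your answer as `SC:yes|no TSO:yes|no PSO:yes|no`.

SC:no TSO:no PSO:yes

outcome vector order: (P1.r0,P1.r1,P2.r0,P2.r1)
[SC] allowed = {<0 0 0 0>; <0 0 0 1>; <0 0 2 1>; <0 1 0 0>; <0 1 0 1>; <0 1 2 1>; <1 1 0 0>; <1 1 0 1>; <1 1 2 1>}
[TSO] allowed = {<0 0 0 0>; <0 0 0 1>; <0 0 2 1>; <0 1 0 0>; <0 1 0 1>; <0 1 2 1>; <1 1 0 0>; <1 1 0 1>; <1 1 2 1>}
[PSO] allowed = {<0 0 0 0>; <0 0 0 1>; <0 0 2 0>; <0 0 2 1>; <0 1 0 0>; <0 1 0 1>; <0 1 2 0>; <0 1 2 1>; <1 1 0 0>; <1 1 0 1>; <1 1 2 0>; <1 1 2 1>}
target <0 1 2 0> ∈ {PSO}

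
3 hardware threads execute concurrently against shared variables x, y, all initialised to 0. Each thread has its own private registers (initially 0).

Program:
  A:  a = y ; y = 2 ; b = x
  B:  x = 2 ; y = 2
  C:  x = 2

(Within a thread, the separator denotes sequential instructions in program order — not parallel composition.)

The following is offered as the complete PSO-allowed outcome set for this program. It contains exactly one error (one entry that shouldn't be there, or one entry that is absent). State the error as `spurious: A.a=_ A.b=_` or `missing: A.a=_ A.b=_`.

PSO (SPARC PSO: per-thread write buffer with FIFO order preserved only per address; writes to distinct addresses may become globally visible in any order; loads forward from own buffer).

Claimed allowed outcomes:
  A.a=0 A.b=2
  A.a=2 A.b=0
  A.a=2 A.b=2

outcome vector order: (A.a,A.b)
PSO: 4 outcomes — {<0 0>, <0 2>, <2 0>, <2 2>}
PSO∖claimed = {<0 0>}

missing: A.a=0 A.b=0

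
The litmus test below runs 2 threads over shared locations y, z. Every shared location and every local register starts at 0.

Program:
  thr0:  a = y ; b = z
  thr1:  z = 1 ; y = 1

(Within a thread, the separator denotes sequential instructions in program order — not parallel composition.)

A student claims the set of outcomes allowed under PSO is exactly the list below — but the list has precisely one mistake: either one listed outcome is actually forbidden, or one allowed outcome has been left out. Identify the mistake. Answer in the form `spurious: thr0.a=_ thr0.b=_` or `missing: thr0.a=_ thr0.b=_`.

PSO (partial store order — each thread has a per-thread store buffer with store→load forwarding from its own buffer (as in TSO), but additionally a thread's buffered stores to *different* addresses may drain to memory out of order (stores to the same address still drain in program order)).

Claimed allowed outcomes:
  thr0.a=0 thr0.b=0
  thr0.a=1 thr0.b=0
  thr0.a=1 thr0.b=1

outcome vector order: (thr0.a,thr0.b)
[PSO] allowed = {0/0 0/1 1/0 1/1}
PSO∖claimed = {0/1}

missing: thr0.a=0 thr0.b=1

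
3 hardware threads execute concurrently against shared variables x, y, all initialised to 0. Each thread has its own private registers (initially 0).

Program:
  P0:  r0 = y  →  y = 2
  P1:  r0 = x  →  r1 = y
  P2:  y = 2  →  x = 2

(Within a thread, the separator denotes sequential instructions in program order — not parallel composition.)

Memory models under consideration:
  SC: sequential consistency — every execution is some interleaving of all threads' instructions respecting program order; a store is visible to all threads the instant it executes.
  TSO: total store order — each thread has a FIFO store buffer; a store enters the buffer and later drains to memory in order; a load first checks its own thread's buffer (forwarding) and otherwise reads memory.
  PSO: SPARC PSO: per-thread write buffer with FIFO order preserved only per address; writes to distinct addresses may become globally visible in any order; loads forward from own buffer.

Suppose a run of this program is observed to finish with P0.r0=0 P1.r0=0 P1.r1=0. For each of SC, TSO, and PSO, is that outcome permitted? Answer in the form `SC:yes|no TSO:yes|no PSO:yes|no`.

outcome vector order: (P0.r0,P1.r0,P1.r1)
SC (6): <0 0 0>; <0 0 2>; <0 2 2>; <2 0 0>; <2 0 2>; <2 2 2>
TSO (6): <0 0 0>; <0 0 2>; <0 2 2>; <2 0 0>; <2 0 2>; <2 2 2>
PSO (8): <0 0 0>; <0 0 2>; <0 2 0>; <0 2 2>; <2 0 0>; <2 0 2>; <2 2 0>; <2 2 2>
target <0 0 0> ∈ {SC,TSO,PSO}

SC:yes TSO:yes PSO:yes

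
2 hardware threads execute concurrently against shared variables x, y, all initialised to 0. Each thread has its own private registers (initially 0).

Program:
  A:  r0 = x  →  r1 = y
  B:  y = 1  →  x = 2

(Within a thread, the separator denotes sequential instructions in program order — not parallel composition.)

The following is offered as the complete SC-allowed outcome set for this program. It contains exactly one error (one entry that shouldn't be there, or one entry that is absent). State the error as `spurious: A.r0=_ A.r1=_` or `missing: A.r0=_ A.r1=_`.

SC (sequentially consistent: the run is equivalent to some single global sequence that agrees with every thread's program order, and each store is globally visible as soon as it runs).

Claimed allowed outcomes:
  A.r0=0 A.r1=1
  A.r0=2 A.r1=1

outcome vector order: (A.r0,A.r1)
[SC] allowed = {00, 01, 21}
SC∖claimed = {00}

missing: A.r0=0 A.r1=0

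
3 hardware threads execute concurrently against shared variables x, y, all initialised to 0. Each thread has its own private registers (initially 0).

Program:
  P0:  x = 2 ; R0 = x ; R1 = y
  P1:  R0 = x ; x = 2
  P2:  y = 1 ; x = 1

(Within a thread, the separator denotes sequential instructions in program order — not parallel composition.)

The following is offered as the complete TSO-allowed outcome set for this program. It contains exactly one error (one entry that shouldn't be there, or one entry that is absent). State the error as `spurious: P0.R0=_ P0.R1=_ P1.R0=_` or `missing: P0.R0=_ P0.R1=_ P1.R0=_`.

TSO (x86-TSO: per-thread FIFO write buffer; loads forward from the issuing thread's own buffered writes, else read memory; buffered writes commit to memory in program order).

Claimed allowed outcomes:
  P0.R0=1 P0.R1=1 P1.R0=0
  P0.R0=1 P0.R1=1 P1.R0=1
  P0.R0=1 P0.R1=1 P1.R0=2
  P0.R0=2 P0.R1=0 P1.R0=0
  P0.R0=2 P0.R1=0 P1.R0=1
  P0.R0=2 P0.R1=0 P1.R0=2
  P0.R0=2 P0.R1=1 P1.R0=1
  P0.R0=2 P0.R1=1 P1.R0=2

outcome vector order: (P0.R0,P0.R1,P1.R0)
[TSO] allowed = {110 111 112 200 201 202 210 211 212}
TSO∖claimed = {210}

missing: P0.R0=2 P0.R1=1 P1.R0=0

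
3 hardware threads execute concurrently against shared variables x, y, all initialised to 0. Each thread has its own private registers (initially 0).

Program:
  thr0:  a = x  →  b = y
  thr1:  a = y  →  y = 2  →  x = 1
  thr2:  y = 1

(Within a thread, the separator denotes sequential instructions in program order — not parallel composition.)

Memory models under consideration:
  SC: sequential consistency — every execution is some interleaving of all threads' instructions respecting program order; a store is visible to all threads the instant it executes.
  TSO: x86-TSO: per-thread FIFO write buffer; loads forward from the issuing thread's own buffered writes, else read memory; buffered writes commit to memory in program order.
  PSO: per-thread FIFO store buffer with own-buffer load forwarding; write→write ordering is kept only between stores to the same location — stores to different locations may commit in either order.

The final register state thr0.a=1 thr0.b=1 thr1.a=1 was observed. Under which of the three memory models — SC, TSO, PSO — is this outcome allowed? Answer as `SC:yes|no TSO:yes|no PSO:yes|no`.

outcome vector order: (thr0.a,thr0.b,thr1.a)
SC: 9 outcomes — {0/0/0, 0/0/1, 0/1/0, 0/1/1, 0/2/0, 0/2/1, 1/1/0, 1/2/0, 1/2/1}
TSO: 9 outcomes — {0/0/0, 0/0/1, 0/1/0, 0/1/1, 0/2/0, 0/2/1, 1/1/0, 1/2/0, 1/2/1}
PSO: 11 outcomes — {0/0/0, 0/0/1, 0/1/0, 0/1/1, 0/2/0, 0/2/1, 1/0/0, 1/1/0, 1/1/1, 1/2/0, 1/2/1}
target 1/1/1 ∈ {PSO}

SC:no TSO:no PSO:yes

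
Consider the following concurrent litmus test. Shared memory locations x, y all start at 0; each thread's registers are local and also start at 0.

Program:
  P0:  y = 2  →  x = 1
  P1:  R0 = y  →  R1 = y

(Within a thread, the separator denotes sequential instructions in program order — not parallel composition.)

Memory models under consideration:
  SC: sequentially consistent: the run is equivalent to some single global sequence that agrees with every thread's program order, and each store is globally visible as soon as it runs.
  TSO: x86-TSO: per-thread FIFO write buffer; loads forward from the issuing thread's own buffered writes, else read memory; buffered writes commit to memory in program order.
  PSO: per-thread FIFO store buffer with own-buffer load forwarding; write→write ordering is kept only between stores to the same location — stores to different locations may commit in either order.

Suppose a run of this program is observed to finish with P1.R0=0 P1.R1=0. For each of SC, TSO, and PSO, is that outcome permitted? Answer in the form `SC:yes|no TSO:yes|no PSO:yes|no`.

outcome vector order: (P1.R0,P1.R1)
[SC] allowed = {00, 02, 22}
[TSO] allowed = {00, 02, 22}
[PSO] allowed = {00, 02, 22}
target 00 ∈ {SC,TSO,PSO}

SC:yes TSO:yes PSO:yes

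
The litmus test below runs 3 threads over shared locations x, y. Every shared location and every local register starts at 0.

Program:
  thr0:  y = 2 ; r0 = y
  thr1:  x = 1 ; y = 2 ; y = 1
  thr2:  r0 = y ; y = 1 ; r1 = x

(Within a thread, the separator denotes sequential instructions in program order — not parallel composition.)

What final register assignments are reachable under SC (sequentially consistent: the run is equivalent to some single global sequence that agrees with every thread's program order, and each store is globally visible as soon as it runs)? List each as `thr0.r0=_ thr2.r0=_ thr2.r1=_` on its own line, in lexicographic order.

outcome vector order: (thr0.r0,thr2.r0,thr2.r1)
|SC outcomes| = 10

thr0.r0=1 thr2.r0=0 thr2.r1=0
thr0.r0=1 thr2.r0=0 thr2.r1=1
thr0.r0=1 thr2.r0=1 thr2.r1=1
thr0.r0=1 thr2.r0=2 thr2.r1=0
thr0.r0=1 thr2.r0=2 thr2.r1=1
thr0.r0=2 thr2.r0=0 thr2.r1=0
thr0.r0=2 thr2.r0=0 thr2.r1=1
thr0.r0=2 thr2.r0=1 thr2.r1=1
thr0.r0=2 thr2.r0=2 thr2.r1=0
thr0.r0=2 thr2.r0=2 thr2.r1=1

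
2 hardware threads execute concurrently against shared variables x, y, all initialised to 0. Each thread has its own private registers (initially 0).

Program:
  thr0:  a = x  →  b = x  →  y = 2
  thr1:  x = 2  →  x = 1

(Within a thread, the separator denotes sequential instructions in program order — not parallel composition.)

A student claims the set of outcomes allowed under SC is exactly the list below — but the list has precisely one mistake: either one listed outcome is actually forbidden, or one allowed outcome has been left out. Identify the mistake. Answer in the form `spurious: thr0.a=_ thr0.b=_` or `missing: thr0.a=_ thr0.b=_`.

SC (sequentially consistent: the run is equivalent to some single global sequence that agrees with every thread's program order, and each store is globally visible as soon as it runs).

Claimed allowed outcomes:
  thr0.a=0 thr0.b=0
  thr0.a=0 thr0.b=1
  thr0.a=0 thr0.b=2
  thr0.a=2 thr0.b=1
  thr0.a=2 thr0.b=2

missing: thr0.a=1 thr0.b=1

outcome vector order: (thr0.a,thr0.b)
[SC] allowed = {(0,0), (0,1), (0,2), (1,1), (2,1), (2,2)}
SC∖claimed = {(1,1)}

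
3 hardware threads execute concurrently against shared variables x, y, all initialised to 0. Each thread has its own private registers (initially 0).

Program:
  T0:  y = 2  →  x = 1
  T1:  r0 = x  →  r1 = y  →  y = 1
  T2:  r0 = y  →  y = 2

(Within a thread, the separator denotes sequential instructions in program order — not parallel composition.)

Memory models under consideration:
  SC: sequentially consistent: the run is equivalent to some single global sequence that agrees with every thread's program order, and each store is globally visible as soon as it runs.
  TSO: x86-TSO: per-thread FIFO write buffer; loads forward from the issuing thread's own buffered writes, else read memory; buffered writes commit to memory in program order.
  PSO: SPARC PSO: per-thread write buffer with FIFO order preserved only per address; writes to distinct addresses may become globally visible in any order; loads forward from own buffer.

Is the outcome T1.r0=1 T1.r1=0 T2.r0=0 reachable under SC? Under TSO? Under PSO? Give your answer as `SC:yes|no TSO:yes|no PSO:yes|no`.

outcome vector order: (T1.r0,T1.r1,T2.r0)
[SC] allowed = {(0,0,0), (0,0,1), (0,0,2), (0,2,0), (0,2,1), (0,2,2), (1,2,0), (1,2,1), (1,2,2)}
[TSO] allowed = {(0,0,0), (0,0,1), (0,0,2), (0,2,0), (0,2,1), (0,2,2), (1,2,0), (1,2,1), (1,2,2)}
[PSO] allowed = {(0,0,0), (0,0,1), (0,0,2), (0,2,0), (0,2,1), (0,2,2), (1,0,0), (1,0,1), (1,0,2), (1,2,0), (1,2,1), (1,2,2)}
target (1,0,0) ∈ {PSO}

SC:no TSO:no PSO:yes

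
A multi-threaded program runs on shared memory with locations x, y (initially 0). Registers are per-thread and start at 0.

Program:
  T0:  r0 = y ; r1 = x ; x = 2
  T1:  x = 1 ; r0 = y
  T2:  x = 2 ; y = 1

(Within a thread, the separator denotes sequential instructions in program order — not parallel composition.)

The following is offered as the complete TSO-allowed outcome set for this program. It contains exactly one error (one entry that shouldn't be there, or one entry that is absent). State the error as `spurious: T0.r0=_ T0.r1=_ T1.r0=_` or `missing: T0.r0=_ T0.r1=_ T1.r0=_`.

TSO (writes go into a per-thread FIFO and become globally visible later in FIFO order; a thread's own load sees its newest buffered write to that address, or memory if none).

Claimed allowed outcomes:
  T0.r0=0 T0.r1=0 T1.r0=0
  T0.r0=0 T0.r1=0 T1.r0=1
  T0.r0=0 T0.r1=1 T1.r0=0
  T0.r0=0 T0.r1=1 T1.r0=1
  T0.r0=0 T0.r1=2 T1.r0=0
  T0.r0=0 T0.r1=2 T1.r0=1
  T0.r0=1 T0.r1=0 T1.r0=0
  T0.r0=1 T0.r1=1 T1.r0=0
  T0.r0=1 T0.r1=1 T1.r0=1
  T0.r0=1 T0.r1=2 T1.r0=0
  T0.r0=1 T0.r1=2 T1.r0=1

outcome vector order: (T0.r0,T0.r1,T1.r0)
TSO: 10 outcomes — {(0,0,0); (0,0,1); (0,1,0); (0,1,1); (0,2,0); (0,2,1); (1,1,0); (1,1,1); (1,2,0); (1,2,1)}
claimed∖TSO = {(1,0,0)}

spurious: T0.r0=1 T0.r1=0 T1.r0=0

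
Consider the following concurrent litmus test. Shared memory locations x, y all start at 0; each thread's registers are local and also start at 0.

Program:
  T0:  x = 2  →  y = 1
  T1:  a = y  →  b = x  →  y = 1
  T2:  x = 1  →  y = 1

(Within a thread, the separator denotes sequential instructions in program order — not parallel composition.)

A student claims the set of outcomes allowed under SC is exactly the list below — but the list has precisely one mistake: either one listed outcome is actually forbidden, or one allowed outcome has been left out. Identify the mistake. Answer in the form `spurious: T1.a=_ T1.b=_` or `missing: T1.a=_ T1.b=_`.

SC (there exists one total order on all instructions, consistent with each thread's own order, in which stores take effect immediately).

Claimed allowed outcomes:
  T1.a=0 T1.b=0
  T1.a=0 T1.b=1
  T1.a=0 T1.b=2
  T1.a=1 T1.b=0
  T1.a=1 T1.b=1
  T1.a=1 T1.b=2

outcome vector order: (T1.a,T1.b)
SC (5): <0 0> <0 1> <0 2> <1 1> <1 2>
claimed∖SC = {<1 0>}

spurious: T1.a=1 T1.b=0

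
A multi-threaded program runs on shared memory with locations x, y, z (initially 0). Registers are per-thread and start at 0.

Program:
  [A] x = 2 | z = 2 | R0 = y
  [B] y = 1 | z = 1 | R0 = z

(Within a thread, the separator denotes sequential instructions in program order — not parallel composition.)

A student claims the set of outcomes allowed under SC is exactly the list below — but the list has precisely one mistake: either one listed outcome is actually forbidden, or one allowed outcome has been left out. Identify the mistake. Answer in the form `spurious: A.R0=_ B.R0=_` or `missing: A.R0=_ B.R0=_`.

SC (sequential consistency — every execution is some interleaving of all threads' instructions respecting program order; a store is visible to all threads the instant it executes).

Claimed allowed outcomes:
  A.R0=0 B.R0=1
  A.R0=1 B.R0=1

missing: A.R0=1 B.R0=2

outcome vector order: (A.R0,B.R0)
SC (3): 0/1, 1/1, 1/2
SC∖claimed = {1/2}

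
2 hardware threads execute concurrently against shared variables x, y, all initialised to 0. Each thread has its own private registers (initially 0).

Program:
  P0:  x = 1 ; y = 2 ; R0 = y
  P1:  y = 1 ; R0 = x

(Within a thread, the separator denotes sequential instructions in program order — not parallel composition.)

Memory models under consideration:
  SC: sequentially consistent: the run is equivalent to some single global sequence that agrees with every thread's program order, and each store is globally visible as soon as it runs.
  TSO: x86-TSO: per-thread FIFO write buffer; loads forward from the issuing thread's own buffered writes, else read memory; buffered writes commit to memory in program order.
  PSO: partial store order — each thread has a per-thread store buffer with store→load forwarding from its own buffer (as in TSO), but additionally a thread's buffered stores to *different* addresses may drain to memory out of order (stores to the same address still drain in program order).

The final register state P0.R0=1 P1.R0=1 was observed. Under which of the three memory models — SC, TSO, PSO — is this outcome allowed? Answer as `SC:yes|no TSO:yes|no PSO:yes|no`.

outcome vector order: (P0.R0,P1.R0)
[SC] allowed = {(1,1), (2,0), (2,1)}
[TSO] allowed = {(1,0), (1,1), (2,0), (2,1)}
[PSO] allowed = {(1,0), (1,1), (2,0), (2,1)}
target (1,1) ∈ {SC,TSO,PSO}

SC:yes TSO:yes PSO:yes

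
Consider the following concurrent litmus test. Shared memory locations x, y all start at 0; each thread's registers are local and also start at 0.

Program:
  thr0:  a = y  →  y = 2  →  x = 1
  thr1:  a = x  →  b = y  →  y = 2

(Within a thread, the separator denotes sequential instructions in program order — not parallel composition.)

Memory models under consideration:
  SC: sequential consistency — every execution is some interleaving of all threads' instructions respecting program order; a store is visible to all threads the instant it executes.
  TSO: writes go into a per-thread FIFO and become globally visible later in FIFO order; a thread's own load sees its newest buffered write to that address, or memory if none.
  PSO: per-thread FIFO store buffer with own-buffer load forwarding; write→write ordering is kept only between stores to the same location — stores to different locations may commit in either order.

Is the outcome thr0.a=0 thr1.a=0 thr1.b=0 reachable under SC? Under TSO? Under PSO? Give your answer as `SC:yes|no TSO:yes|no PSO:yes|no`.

outcome vector order: (thr0.a,thr1.a,thr1.b)
SC (4): 000, 002, 012, 200
TSO (4): 000, 002, 012, 200
PSO (5): 000, 002, 010, 012, 200
target 000 ∈ {SC,TSO,PSO}

SC:yes TSO:yes PSO:yes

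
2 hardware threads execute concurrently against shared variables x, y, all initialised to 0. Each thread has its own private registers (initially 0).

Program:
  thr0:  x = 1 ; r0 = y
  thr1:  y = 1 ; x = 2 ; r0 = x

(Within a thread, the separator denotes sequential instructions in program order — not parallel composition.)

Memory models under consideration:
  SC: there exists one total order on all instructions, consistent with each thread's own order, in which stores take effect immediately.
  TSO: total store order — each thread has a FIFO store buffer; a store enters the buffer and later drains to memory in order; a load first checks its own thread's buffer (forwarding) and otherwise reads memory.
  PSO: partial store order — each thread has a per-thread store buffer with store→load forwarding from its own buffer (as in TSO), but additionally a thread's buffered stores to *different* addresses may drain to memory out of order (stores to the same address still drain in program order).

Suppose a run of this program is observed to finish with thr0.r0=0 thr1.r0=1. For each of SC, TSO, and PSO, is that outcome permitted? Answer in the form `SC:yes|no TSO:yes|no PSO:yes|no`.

SC:no TSO:yes PSO:yes

outcome vector order: (thr0.r0,thr1.r0)
under SC → <0 2>, <1 1>, <1 2>
under TSO → <0 1>, <0 2>, <1 1>, <1 2>
under PSO → <0 1>, <0 2>, <1 1>, <1 2>
target <0 1> ∈ {TSO,PSO}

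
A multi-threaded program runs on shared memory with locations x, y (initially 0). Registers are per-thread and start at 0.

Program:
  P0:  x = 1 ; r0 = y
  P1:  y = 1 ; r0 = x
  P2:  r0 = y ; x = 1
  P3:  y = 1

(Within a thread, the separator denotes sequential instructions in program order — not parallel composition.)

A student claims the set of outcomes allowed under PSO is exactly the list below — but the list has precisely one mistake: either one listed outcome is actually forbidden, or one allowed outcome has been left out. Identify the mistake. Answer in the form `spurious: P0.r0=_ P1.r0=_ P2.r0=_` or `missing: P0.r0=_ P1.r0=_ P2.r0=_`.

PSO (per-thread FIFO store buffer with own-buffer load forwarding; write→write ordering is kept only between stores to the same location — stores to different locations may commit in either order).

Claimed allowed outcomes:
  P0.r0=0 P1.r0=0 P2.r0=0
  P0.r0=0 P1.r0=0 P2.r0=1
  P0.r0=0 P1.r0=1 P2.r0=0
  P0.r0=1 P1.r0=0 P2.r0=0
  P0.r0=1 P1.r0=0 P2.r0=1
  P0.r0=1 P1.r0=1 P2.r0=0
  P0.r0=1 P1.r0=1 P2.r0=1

missing: P0.r0=0 P1.r0=1 P2.r0=1

outcome vector order: (P0.r0,P1.r0,P2.r0)
PSO: 8 outcomes — {<0 0 0>, <0 0 1>, <0 1 0>, <0 1 1>, <1 0 0>, <1 0 1>, <1 1 0>, <1 1 1>}
PSO∖claimed = {<0 1 1>}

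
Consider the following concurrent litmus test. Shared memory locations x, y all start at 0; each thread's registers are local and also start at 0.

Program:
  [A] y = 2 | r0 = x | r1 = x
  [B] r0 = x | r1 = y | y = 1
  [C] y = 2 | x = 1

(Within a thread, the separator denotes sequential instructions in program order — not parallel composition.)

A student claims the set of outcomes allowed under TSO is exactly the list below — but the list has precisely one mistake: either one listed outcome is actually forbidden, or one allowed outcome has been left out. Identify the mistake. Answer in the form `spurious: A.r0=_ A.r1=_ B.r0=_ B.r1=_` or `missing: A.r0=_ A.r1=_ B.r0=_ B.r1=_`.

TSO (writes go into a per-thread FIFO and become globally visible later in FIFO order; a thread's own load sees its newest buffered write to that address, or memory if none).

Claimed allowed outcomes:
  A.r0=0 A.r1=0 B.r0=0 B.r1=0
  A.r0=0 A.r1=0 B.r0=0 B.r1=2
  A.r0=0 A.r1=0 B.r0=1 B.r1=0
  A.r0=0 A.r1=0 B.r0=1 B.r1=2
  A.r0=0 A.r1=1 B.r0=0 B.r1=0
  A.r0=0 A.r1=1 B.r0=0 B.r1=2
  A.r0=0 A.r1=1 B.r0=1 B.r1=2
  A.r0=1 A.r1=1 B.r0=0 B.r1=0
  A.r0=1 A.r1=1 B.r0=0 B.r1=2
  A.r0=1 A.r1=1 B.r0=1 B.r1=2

outcome vector order: (A.r0,A.r1,B.r0,B.r1)
under TSO → <0 0 0 0>; <0 0 0 2>; <0 0 1 2>; <0 1 0 0>; <0 1 0 2>; <0 1 1 2>; <1 1 0 0>; <1 1 0 2>; <1 1 1 2>
claimed∖TSO = {<0 0 1 0>}

spurious: A.r0=0 A.r1=0 B.r0=1 B.r1=0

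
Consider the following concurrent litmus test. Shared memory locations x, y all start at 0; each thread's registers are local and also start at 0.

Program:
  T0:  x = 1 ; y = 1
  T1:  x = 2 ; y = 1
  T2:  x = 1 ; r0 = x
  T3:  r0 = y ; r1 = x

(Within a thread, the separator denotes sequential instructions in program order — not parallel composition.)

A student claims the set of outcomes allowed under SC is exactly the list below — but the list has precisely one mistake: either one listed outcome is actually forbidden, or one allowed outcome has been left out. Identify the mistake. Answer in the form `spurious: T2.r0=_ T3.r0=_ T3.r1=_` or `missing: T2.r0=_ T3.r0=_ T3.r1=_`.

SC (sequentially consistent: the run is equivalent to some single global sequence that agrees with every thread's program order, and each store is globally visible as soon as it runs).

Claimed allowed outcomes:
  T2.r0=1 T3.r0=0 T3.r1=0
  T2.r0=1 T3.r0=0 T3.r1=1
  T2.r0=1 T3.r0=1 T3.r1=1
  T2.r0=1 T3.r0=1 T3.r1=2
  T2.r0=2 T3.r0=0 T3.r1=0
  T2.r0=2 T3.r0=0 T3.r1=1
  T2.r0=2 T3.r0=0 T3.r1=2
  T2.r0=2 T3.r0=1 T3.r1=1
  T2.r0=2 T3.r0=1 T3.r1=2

outcome vector order: (T2.r0,T3.r0,T3.r1)
SC (10): <1 0 0>; <1 0 1>; <1 0 2>; <1 1 1>; <1 1 2>; <2 0 0>; <2 0 1>; <2 0 2>; <2 1 1>; <2 1 2>
SC∖claimed = {<1 0 2>}

missing: T2.r0=1 T3.r0=0 T3.r1=2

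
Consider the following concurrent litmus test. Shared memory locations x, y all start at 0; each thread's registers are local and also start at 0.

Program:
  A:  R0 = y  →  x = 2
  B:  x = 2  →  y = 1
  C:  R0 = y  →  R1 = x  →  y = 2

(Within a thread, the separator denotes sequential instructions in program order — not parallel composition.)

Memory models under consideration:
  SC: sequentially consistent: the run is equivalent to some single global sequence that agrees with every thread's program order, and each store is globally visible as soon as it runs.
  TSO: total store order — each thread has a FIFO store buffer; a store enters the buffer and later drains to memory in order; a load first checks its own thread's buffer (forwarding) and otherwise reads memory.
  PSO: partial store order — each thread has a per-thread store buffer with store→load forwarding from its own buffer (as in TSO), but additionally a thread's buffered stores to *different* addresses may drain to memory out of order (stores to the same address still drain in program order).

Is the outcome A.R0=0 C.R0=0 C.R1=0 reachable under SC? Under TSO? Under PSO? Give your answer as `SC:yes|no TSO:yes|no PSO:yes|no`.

SC:yes TSO:yes PSO:yes

outcome vector order: (A.R0,C.R0,C.R1)
[SC] allowed = {0/0/0; 0/0/2; 0/1/2; 1/0/0; 1/0/2; 1/1/2; 2/0/0; 2/0/2; 2/1/2}
[TSO] allowed = {0/0/0; 0/0/2; 0/1/2; 1/0/0; 1/0/2; 1/1/2; 2/0/0; 2/0/2; 2/1/2}
[PSO] allowed = {0/0/0; 0/0/2; 0/1/0; 0/1/2; 1/0/0; 1/0/2; 1/1/0; 1/1/2; 2/0/0; 2/0/2; 2/1/0; 2/1/2}
target 0/0/0 ∈ {SC,TSO,PSO}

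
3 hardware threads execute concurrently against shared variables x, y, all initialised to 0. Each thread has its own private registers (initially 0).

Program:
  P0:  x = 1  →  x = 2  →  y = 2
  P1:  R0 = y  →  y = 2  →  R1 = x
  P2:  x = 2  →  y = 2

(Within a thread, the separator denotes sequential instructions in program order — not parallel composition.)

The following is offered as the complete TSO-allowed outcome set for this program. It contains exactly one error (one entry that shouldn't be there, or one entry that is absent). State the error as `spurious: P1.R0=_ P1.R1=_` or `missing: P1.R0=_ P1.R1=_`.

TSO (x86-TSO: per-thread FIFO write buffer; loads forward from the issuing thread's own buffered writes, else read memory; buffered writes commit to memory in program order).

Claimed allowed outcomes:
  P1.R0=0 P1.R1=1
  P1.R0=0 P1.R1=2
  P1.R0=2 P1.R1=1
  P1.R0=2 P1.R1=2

missing: P1.R0=0 P1.R1=0

outcome vector order: (P1.R0,P1.R1)
[TSO] allowed = {0/0; 0/1; 0/2; 2/1; 2/2}
TSO∖claimed = {0/0}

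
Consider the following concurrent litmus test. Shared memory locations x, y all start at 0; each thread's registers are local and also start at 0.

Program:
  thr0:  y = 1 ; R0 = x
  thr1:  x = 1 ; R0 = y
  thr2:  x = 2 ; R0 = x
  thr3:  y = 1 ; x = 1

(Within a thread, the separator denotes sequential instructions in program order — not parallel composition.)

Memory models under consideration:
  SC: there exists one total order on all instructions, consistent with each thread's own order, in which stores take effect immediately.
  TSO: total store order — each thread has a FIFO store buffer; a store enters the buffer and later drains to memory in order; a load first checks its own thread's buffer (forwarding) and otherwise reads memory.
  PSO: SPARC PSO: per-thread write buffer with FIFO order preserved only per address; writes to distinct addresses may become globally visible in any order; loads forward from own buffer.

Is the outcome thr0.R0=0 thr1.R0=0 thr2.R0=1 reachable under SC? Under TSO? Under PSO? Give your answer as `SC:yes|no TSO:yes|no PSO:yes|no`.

SC:no TSO:yes PSO:yes

outcome vector order: (thr0.R0,thr1.R0,thr2.R0)
[SC] allowed = {<0 1 1> <0 1 2> <1 0 1> <1 0 2> <1 1 1> <1 1 2> <2 0 1> <2 0 2> <2 1 1> <2 1 2>}
[TSO] allowed = {<0 0 1> <0 0 2> <0 1 1> <0 1 2> <1 0 1> <1 0 2> <1 1 1> <1 1 2> <2 0 1> <2 0 2> <2 1 1> <2 1 2>}
[PSO] allowed = {<0 0 1> <0 0 2> <0 1 1> <0 1 2> <1 0 1> <1 0 2> <1 1 1> <1 1 2> <2 0 1> <2 0 2> <2 1 1> <2 1 2>}
target <0 0 1> ∈ {TSO,PSO}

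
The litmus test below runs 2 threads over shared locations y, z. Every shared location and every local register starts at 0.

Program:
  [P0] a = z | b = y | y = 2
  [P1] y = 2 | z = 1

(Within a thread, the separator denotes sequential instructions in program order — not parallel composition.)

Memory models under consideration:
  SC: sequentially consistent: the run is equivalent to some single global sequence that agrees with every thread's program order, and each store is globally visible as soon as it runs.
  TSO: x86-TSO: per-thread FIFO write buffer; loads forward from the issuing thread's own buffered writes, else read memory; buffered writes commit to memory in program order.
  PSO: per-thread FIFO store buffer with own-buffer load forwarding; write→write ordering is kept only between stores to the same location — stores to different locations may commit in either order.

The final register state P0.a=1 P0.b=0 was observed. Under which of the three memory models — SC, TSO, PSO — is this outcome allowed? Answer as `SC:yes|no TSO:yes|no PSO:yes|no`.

SC:no TSO:no PSO:yes

outcome vector order: (P0.a,P0.b)
SC: 3 outcomes — {<0 0> <0 2> <1 2>}
TSO: 3 outcomes — {<0 0> <0 2> <1 2>}
PSO: 4 outcomes — {<0 0> <0 2> <1 0> <1 2>}
target <1 0> ∈ {PSO}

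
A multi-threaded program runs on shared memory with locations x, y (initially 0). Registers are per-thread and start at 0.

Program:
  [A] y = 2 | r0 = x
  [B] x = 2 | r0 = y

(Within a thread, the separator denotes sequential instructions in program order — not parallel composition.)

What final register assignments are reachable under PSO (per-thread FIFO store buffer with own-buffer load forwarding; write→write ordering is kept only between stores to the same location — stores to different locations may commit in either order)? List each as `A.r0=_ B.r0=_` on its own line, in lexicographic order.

outcome vector order: (A.r0,B.r0)
|PSO outcomes| = 4

A.r0=0 B.r0=0
A.r0=0 B.r0=2
A.r0=2 B.r0=0
A.r0=2 B.r0=2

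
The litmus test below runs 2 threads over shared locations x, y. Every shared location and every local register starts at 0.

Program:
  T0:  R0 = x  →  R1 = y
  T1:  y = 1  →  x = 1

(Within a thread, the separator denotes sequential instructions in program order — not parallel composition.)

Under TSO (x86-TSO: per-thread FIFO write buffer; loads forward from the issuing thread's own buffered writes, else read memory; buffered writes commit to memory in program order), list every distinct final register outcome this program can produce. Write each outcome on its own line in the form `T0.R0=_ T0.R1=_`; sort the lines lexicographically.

T0.R0=0 T0.R1=0
T0.R0=0 T0.R1=1
T0.R0=1 T0.R1=1

outcome vector order: (T0.R0,T0.R1)
|TSO outcomes| = 3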